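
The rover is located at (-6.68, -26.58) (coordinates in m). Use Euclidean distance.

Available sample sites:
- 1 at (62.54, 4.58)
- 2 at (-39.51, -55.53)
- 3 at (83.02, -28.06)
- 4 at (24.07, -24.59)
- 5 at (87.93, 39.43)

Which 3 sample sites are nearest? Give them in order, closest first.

4, 2, 1

Distances from (-6.68, -26.58):
1: 75.91 m
2: 43.77 m
3: 89.71 m
4: 30.81 m
5: 115.36 m
Sorted: 4 (30.81 m) < 2 (43.77 m) < 1 (75.91 m) < 3 (89.71 m) < 5 (115.36 m)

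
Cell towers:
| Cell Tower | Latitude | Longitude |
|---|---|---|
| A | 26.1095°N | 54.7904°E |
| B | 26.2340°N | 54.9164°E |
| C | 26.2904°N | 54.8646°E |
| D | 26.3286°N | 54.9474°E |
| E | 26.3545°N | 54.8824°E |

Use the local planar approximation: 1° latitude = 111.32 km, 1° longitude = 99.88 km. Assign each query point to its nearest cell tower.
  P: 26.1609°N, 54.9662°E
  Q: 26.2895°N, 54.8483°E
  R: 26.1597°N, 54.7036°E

P→B; Q→C; R→A

P at 26.1609°N, 54.9662°E:
  A: √((-0.0514·111.32)² + (-0.1758·99.88)²) = √(32.739545 + 308.315110) = 18.4677 km
  B: √((0.0731·111.32)² + (-0.0498·99.88)²) = √(66.218776 + 24.740915) = 9.5373 km
  C: √((0.1295·111.32)² + (-0.1016·99.88)²) = √(207.819326 + 102.978007) = 17.6294 km
  D: √((0.1677·111.32)² + (-0.0188·99.88)²) = √(348.507814 + 3.525923) = 18.7626 km
  E: √((0.1936·111.32)² + (-0.0838·99.88)²) = √(464.469394 + 70.055963) = 23.1198 km
  → nearest: B (9.5373 km)
Q at 26.2895°N, 54.8483°E:
  A: √((-0.1800·111.32)² + (-0.0579·99.88)²) = √(401.505414 + 33.443690) = 20.8554 km
  B: √((-0.0555·111.32)² + (0.0681·99.88)²) = √(38.170897 + 46.264864) = 9.1889 km
  C: √((0.0009·111.32)² + (0.0163·99.88)²) = √(0.010038 + 2.650527) = 1.6311 km
  D: √((0.0391·111.32)² + (0.0991·99.88)²) = √(18.945231 + 97.972542) = 10.8129 km
  E: √((0.0650·111.32)² + (0.0341·99.88)²) = √(52.356802 + 11.600209) = 7.9973 km
  → nearest: C (1.6311 km)
R at 26.1597°N, 54.7036°E:
  A: √((-0.0502·111.32)² + (0.0868·99.88)²) = √(31.228695 + 75.161687) = 10.3146 km
  B: √((0.0743·111.32)² + (0.2128·99.88)²) = √(68.410698 + 451.752240) = 22.8071 km
  C: √((0.1307·111.32)² + (0.1610·99.88)²) = √(211.688649 + 258.588269) = 21.6859 km
  D: √((0.1689·111.32)² + (0.2438·99.88)²) = √(353.513249 + 592.958733) = 30.7648 km
  E: √((0.1948·111.32)² + (0.1788·99.88)²) = √(470.245123 + 318.927594) = 28.0922 km
  → nearest: A (10.3146 km)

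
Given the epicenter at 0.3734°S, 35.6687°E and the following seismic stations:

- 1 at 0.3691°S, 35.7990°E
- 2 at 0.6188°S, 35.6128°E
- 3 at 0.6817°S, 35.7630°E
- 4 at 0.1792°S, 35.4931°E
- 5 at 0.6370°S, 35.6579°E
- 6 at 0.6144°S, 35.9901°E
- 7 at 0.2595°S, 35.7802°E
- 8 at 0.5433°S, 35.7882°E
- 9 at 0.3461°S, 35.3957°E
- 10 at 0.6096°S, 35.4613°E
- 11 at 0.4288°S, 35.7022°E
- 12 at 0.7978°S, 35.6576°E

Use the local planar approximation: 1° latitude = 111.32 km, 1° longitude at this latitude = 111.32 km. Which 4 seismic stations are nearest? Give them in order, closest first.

11, 1, 7, 8

Distances from 0.3734°S, 35.6687°E:
1: √((0.0043·111.32)² + (0.1303·111.32)²) = √(0.229131 + 210.394909) = 14.5129 km
2: √((-0.2454·111.32)² + (-0.0559·111.32)²) = √(746.269190 + 38.723090) = 28.0177 km
3: √((-0.3083·111.32)² + (0.0943·111.32)²) = √(1177.859380 + 110.197002) = 35.8895 km
4: √((0.1942·111.32)² + (-0.1756·111.32)²) = √(467.352797 + 382.116172) = 29.1457 km
5: √((-0.2636·111.32)² + (-0.0108·111.32)²) = √(861.067519 + 1.445419) = 29.3686 km
6: √((-0.2410·111.32)² + (0.3214·111.32)²) = √(719.748023 + 1280.083030) = 44.7195 km
7: √((0.1139·111.32)² + (0.1115·111.32)²) = √(160.765866 + 154.062212) = 17.7434 km
8: √((-0.1699·111.32)² + (0.1195·111.32)²) = √(357.711706 + 176.962892) = 23.1230 km
9: √((0.0273·111.32)² + (-0.2730·111.32)²) = √(9.235740 + 923.573981) = 30.5419 km
10: √((-0.2362·111.32)² + (-0.2074·111.32)²) = √(691.363077 + 533.045031) = 34.9915 km
11: √((-0.0554·111.32)² + (0.0335·111.32)²) = √(38.033468 + 13.907082) = 7.2070 km
12: √((-0.4244·111.32)² + (-0.0111·111.32)²) = √(2232.015190 + 1.526836) = 47.2604 km
Sorted: 11 (7.2070 km) < 1 (14.5129 km) < 7 (17.7434 km) < 8 (23.1230 km) < 2 (28.0177 km) < 4 (29.1457 km) < …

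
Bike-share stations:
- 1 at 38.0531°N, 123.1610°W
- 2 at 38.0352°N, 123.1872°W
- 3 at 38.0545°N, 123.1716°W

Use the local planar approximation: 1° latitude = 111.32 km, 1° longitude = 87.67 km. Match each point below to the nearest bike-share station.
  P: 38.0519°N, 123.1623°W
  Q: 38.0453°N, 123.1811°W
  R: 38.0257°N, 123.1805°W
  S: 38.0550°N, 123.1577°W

P→1; Q→2; R→2; S→1

P at 38.0519°N, 123.1623°W:
  1: √((0.0012·111.32)² + (0.0013·87.67)²) = √(0.017845 + 0.012989) = 0.1756 km
  2: √((-0.0167·111.32)² + (-0.0249·87.67)²) = √(3.456045 + 4.765415) = 2.8673 km
  3: √((0.0026·111.32)² + (-0.0093·87.67)²) = √(0.083771 + 0.664765) = 0.8652 km
  → nearest: 1 (0.1756 km)
Q at 38.0453°N, 123.1811°W:
  1: √((0.0078·111.32)² + (0.0201·87.67)²) = √(0.753938 + 3.105233) = 1.9645 km
  2: √((-0.0101·111.32)² + (-0.0061·87.67)²) = √(1.264122 + 0.285997) = 1.2450 km
  3: √((0.0092·111.32)² + (0.0095·87.67)²) = √(1.048871 + 0.693664) = 1.3201 km
  → nearest: 2 (1.2450 km)
R at 38.0257°N, 123.1805°W:
  1: √((0.0274·111.32)² + (0.0195·87.67)²) = √(9.303525 + 2.922612) = 3.4966 km
  2: √((0.0095·111.32)² + (-0.0067·87.67)²) = √(1.118391 + 0.345026) = 1.2097 km
  3: √((0.0288·111.32)² + (0.0089·87.67)²) = √(10.278539 + 0.608810) = 3.2996 km
  → nearest: 2 (1.2097 km)
S at 38.0550°N, 123.1577°W:
  1: √((-0.0019·111.32)² + (-0.0033·87.67)²) = √(0.044736 + 0.083701) = 0.3584 km
  2: √((-0.0198·111.32)² + (-0.0295·87.67)²) = √(4.858216 + 6.688767) = 3.3981 km
  3: √((-0.0005·111.32)² + (-0.0139·87.67)²) = √(0.003098 + 1.485018) = 1.2199 km
  → nearest: 1 (0.3584 km)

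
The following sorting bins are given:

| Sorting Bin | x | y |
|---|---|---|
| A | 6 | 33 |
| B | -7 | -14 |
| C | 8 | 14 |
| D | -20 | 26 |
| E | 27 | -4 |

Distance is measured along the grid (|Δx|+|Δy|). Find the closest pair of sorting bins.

Pairwise distances:
A–B: |-13| + |-47| = 13 + 47 = 60
A–C: |2| + |-19| = 2 + 19 = 21
A–D: |-26| + |-7| = 26 + 7 = 33
A–E: |21| + |-37| = 21 + 37 = 58
B–C: |15| + |28| = 15 + 28 = 43
B–D: |-13| + |40| = 13 + 40 = 53
B–E: |34| + |10| = 34 + 10 = 44
C–D: |-28| + |12| = 28 + 12 = 40
C–E: |19| + |-18| = 19 + 18 = 37
D–E: |47| + |-30| = 47 + 30 = 77
Closest pair: A–C at 21.

A and C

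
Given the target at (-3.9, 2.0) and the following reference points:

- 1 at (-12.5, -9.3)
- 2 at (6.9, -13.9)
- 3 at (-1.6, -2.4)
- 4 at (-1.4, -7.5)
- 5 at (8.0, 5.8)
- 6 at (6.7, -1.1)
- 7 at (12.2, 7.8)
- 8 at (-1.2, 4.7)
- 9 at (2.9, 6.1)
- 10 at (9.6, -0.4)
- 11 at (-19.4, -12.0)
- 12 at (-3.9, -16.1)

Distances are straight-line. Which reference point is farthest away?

11

Distances from (-3.9, 2.0):
1: √((-8.6)² + (-11.3)²) = √(73.960 + 127.690) = 14.2
2: √((10.8)² + (-15.9)²) = √(116.640 + 252.810) = 19.2
3: √((2.3)² + (-4.4)²) = √(5.290 + 19.360) = 5.0
4: √((2.5)² + (-9.5)²) = √(6.250 + 90.250) = 9.8
5: √((11.9)² + (3.8)²) = √(141.610 + 14.440) = 12.5
6: √((10.6)² + (-3.1)²) = √(112.360 + 9.610) = 11.0
7: √((16.1)² + (5.8)²) = √(259.210 + 33.640) = 17.1
8: √((2.7)² + (2.7)²) = √(7.290 + 7.290) = 3.8
9: √((6.8)² + (4.1)²) = √(46.240 + 16.810) = 7.9
10: √((13.5)² + (-2.4)²) = √(182.250 + 5.760) = 13.7
11: √((-15.5)² + (-14.0)²) = √(240.250 + 196.000) = 20.9
12: √((0.0)² + (-18.1)²) = √(0.000 + 327.610) = 18.1
Maximum: 11 at 20.9.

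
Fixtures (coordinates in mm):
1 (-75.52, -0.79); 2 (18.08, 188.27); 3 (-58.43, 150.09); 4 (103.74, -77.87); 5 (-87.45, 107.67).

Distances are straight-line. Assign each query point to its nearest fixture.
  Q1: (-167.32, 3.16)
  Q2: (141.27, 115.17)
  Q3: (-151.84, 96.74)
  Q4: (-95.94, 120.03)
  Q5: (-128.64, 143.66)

Q1→1; Q2→2; Q3→5; Q4→5; Q5→5

Q1 at (-167.32, 3.16):
  1: √((91.80)² + (-3.95)²) = √(8427.2400 + 15.6025) = 91.88 mm
  2: √((185.40)² + (185.11)²) = √(34373.1600 + 34265.7121) = 261.99 mm
  3: √((108.89)² + (146.93)²) = √(11857.0321 + 21588.4249) = 182.88 mm
  4: √((271.06)² + (-81.03)²) = √(73473.5236 + 6565.8609) = 282.91 mm
  5: √((79.87)² + (104.51)²) = √(6379.2169 + 10922.3401) = 131.54 mm
  → nearest: 1 (91.88 mm)
Q2 at (141.27, 115.17):
  1: √((-216.79)² + (-115.96)²) = √(46997.9041 + 13446.7216) = 245.85 mm
  2: √((-123.19)² + (73.10)²) = √(15175.7761 + 5343.6100) = 143.25 mm
  3: √((-199.70)² + (34.92)²) = √(39880.0900 + 1219.4064) = 202.73 mm
  4: √((-37.53)² + (-193.04)²) = √(1408.5009 + 37264.4416) = 196.65 mm
  5: √((-228.72)² + (-7.50)²) = √(52312.8384 + 56.2500) = 228.84 mm
  → nearest: 2 (143.25 mm)
Q3 at (-151.84, 96.74):
  1: √((76.32)² + (-97.53)²) = √(5824.7424 + 9512.1009) = 123.84 mm
  2: √((169.92)² + (91.53)²) = √(28872.8064 + 8377.7409) = 193.00 mm
  3: √((93.41)² + (53.35)²) = √(8725.4281 + 2846.2225) = 107.57 mm
  4: √((255.58)² + (-174.61)²) = √(65321.1364 + 30488.6521) = 309.53 mm
  5: √((64.39)² + (10.93)²) = √(4146.0721 + 119.4649) = 65.31 mm
  → nearest: 5 (65.31 mm)
Q4 at (-95.94, 120.03):
  1: √((20.42)² + (-120.82)²) = √(416.9764 + 14597.4724) = 122.53 mm
  2: √((114.02)² + (68.24)²) = √(13000.5604 + 4656.6976) = 132.88 mm
  3: √((37.51)² + (30.06)²) = √(1407.0001 + 903.6036) = 48.07 mm
  4: √((199.68)² + (-197.90)²) = √(39872.1024 + 39164.4100) = 281.13 mm
  5: √((8.49)² + (-12.36)²) = √(72.0801 + 152.7696) = 14.99 mm
  → nearest: 5 (14.99 mm)
Q5 at (-128.64, 143.66):
  1: √((53.12)² + (-144.45)²) = √(2821.7344 + 20865.8025) = 153.91 mm
  2: √((146.72)² + (44.61)²) = √(21526.7584 + 1990.0521) = 153.35 mm
  3: √((70.21)² + (6.43)²) = √(4929.4441 + 41.3449) = 70.50 mm
  4: √((232.38)² + (-221.53)²) = √(54000.4644 + 49075.5409) = 321.05 mm
  5: √((41.19)² + (-35.99)²) = √(1696.6161 + 1295.2801) = 54.70 mm
  → nearest: 5 (54.70 mm)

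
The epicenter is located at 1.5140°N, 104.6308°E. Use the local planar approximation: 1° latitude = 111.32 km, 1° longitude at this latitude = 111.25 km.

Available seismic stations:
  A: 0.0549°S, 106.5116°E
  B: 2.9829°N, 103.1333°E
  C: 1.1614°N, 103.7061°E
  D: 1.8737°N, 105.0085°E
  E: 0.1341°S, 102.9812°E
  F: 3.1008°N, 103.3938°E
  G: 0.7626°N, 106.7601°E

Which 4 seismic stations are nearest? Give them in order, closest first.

Distances from 1.5140°N, 104.6308°E:
A: 272.5501 km
B: 233.4366 km
C: 110.1068 km
D: 58.0427 km
E: 259.4972 km
F: 223.9215 km
G: 251.2189 km
Sorted: D (58.0427 km) < C (110.1068 km) < F (223.9215 km) < B (233.4366 km) < G (251.2189 km) < E (259.4972 km) < …

D, C, F, B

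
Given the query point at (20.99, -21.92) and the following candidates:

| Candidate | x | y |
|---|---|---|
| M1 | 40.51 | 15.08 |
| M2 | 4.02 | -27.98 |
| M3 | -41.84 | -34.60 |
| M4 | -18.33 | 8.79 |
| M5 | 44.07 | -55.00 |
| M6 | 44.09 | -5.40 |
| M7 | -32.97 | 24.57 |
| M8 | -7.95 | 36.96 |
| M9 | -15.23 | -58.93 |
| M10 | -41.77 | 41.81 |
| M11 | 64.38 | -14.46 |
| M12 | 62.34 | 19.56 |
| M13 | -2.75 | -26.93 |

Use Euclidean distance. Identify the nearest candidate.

Distances from (20.99, -21.92):
M1: √((19.52)² + (37.00)²) = √(381.0304 + 1369.0000) = 41.83
M2: √((-16.97)² + (-6.06)²) = √(287.9809 + 36.7236) = 18.02
M3: √((-62.83)² + (-12.68)²) = √(3947.6089 + 160.7824) = 64.10
M4: √((-39.32)² + (30.71)²) = √(1546.0624 + 943.1041) = 49.89
M5: √((23.08)² + (-33.08)²) = √(532.6864 + 1094.2864) = 40.34
M6: √((23.10)² + (16.52)²) = √(533.6100 + 272.9104) = 28.40
M7: √((-53.96)² + (46.49)²) = √(2911.6816 + 2161.3201) = 71.23
M8: √((-28.94)² + (58.88)²) = √(837.5236 + 3466.8544) = 65.61
M9: √((-36.22)² + (-37.01)²) = √(1311.8884 + 1369.7401) = 51.78
M10: √((-62.76)² + (63.73)²) = √(3938.8176 + 4061.5129) = 89.44
M11: √((43.39)² + (7.46)²) = √(1882.6921 + 55.6516) = 44.03
M12: √((41.35)² + (41.48)²) = √(1709.8225 + 1720.5904) = 58.57
M13: √((-23.74)² + (-5.01)²) = √(563.5876 + 25.1001) = 24.26
Minimum: M2 at 18.02.

M2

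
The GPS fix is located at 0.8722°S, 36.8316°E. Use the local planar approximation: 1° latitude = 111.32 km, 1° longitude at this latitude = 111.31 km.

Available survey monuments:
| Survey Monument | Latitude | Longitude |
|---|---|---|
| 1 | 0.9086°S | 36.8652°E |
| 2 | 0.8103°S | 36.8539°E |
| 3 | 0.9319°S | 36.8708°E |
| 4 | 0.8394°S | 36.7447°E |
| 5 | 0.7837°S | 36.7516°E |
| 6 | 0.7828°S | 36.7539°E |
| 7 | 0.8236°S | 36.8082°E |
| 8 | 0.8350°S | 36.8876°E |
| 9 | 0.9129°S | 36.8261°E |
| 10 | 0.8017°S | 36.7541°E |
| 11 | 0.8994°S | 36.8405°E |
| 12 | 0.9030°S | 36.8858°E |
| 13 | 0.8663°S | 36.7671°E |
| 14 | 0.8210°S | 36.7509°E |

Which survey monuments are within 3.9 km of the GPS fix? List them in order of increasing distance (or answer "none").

Distances from 0.8722°S, 36.8316°E:
1: 5.5142 km
2: 7.3242 km
3: 7.9502 km
4: 10.3390 km
5: 13.2798 km
6: 13.1850 km
7: 6.0045 km
8: 7.4835 km
9: 4.5719 km
10: 11.6623 km
11: 3.1858 km
12: 6.9392 km
13: 7.2095 km
14: 10.6383 km
Threshold 3.9 km: 11 (3.1858 km) is within range.

11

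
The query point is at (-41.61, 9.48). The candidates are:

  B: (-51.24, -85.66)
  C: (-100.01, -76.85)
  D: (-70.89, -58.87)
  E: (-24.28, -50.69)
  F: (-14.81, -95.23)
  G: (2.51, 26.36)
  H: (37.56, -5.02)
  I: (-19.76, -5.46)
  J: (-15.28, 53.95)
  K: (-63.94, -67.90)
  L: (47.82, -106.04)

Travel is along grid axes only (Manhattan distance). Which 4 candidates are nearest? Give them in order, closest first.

Distances from (-41.61, 9.48):
B: |-9.63| + |-95.14| = 9.63 + 95.14 = 104.77
C: |-58.40| + |-86.33| = 58.40 + 86.33 = 144.73
D: |-29.28| + |-68.35| = 29.28 + 68.35 = 97.63
E: |17.33| + |-60.17| = 17.33 + 60.17 = 77.50
F: |26.80| + |-104.71| = 26.80 + 104.71 = 131.51
G: |44.12| + |16.88| = 44.12 + 16.88 = 61.00
H: |79.17| + |-14.50| = 79.17 + 14.50 = 93.67
I: |21.85| + |-14.94| = 21.85 + 14.94 = 36.79
J: |26.33| + |44.47| = 26.33 + 44.47 = 70.80
K: |-22.33| + |-77.38| = 22.33 + 77.38 = 99.71
L: |89.43| + |-115.52| = 89.43 + 115.52 = 204.95
Sorted: I (36.79) < G (61.00) < J (70.80) < E (77.50) < H (93.67) < D (97.63) < …

I, G, J, E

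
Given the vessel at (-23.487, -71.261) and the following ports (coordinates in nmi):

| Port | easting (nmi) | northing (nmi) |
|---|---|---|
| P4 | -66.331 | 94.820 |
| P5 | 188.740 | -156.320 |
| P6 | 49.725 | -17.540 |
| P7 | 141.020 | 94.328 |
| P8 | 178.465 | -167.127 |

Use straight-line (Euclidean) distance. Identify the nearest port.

P6

Distances from (-23.487, -71.261):
P4: √((-42.844)² + (166.081)²) = √(1835.60834 + 27582.89856) = 171.518 nmi
P5: √((212.227)² + (-85.059)²) = √(45040.29953 + 7235.03348) = 228.638 nmi
P6: √((73.212)² + (53.721)²) = √(5359.99694 + 2885.94584) = 90.807 nmi
P7: √((164.507)² + (165.589)²) = √(27062.55305 + 27419.71692) = 233.414 nmi
P8: √((201.952)² + (-95.866)²) = √(40784.61030 + 9190.28996) = 223.551 nmi
Minimum: P6 at 90.807 nmi.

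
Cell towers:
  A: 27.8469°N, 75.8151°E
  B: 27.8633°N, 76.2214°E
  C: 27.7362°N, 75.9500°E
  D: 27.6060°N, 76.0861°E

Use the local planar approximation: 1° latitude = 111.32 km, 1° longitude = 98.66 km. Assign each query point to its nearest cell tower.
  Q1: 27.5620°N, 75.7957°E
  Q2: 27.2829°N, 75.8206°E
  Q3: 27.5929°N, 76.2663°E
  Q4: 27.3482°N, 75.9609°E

Q1→C; Q2→D; Q3→D; Q4→D

Q1 at 27.5620°N, 75.7957°E:
  A: 31.7728 km
  B: 53.7489 km
  C: 24.6535 km
  D: 29.0665 km
  → nearest: C (24.6535 km)
Q2 at 27.2829°N, 75.8206°E:
  A: 62.7868 km
  B: 75.7503 km
  C: 52.0513 km
  D: 44.4949 km
  → nearest: D (44.4949 km)
Q3 at 27.5929°N, 76.2663°E:
  A: 52.7362 km
  B: 30.4251 km
  C: 35.0470 km
  D: 17.8382 km
  → nearest: D (17.8382 km)
Q4 at 27.3482°N, 75.9609°E:
  A: 57.3486 km
  B: 62.8373 km
  C: 43.2055 km
  D: 31.2437 km
  → nearest: D (31.2437 km)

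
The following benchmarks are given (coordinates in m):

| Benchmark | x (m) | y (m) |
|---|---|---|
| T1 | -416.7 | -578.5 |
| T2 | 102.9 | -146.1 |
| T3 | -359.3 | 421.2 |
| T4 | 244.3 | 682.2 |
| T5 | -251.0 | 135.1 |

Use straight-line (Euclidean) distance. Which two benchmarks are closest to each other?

T3 and T5

Pairwise distances:
T1–T2: 676.0 m
T1–T3: 1001.3 m
T1–T4: 1423.5 m
T1–T5: 732.6 m
T2–T3: 731.8 m
T2–T4: 840.3 m
T2–T5: 452.0 m
T3–T4: 657.6 m
T3–T5: 305.9 m
T4–T5: 738.0 m
Closest pair: T3–T5 at 305.9 m.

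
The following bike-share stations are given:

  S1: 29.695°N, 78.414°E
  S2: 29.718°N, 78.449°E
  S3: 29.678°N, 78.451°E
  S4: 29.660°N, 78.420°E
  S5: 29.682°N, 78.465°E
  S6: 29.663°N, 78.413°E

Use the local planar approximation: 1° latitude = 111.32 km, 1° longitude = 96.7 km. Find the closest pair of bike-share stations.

S4 and S6

Pairwise distances:
S4–S6: 0.755 km
S3–S5: 1.425 km
S1–S6: 3.564 km
S3–S4: 3.606 km
S1–S4: 3.939 km
S3–S6: 4.036 km
S1–S3: 4.048 km
S1–S2: 4.244 km
S2–S5: 4.296 km
S2–S3: 4.457 km
S4–S5: 4.993 km
S1–S5: 5.140 km
S5–S6: 5.455 km
S2–S4: 7.039 km
S2–S6: 7.043 km
Closest pair: S4–S6 at 0.755 km.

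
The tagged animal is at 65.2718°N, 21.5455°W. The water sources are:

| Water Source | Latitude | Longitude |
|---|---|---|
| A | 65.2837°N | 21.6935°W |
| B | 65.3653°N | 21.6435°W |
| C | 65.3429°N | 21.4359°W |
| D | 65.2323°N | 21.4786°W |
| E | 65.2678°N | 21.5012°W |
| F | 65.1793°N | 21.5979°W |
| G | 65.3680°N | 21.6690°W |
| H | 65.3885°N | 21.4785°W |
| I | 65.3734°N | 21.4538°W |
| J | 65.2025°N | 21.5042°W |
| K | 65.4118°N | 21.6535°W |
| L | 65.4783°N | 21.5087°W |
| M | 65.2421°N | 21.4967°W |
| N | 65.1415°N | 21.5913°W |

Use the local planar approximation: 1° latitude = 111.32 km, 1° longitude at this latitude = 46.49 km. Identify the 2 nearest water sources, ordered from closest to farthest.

Distances from 65.2718°N, 21.5455°W:
A: 7.0069 km
B: 11.3619 km
C: 9.4131 km
D: 5.3859 km
E: 2.1071 km
F: 10.5813 km
G: 12.1510 km
H: 13.3592 km
I: 12.0869 km
J: 7.9498 km
K: 16.3736 km
L: 23.0512 km
M: 4.0097 km
N: 14.6604 km
Sorted: E (2.1071 km) < M (4.0097 km) < D (5.3859 km) < A (7.0069 km) < …

E, M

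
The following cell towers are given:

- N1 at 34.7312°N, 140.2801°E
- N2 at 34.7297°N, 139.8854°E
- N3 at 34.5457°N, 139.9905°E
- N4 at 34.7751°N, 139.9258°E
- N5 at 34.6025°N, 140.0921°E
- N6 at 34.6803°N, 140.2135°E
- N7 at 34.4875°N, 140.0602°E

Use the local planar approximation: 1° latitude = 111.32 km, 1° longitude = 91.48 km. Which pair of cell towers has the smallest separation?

N2 and N4

Pairwise distances:
N1–N2: 36.1075 km
N1–N3: 33.5898 km
N1–N4: 32.7777 km
N1–N5: 22.3839 km
N1–N6: 8.3202 km
N1–N7: 33.7733 km
N2–N3: 22.6271 km
N2–N4: 6.2611 km
N2–N5: 23.6231 km
N2–N6: 30.5142 km
N2–N7: 31.3470 km
N3–N4: 26.2137 km
N3–N5: 11.2412 km
N3–N6: 25.3115 km
N3–N7: 9.0901 km
N4–N5: 24.5074 km
N4–N6: 28.3557 km
N4–N7: 34.2953 km
N5–N6: 14.0835 km
N5–N7: 13.1302 km
N6–N7: 25.6380 km
Closest pair: N2–N4 at 6.2611 km.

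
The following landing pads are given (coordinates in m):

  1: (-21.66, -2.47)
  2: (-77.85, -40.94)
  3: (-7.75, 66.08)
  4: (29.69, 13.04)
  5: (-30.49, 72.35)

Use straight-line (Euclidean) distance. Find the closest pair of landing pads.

3 and 5

Pairwise distances:
1–2: 68.10 m
1–3: 69.95 m
1–4: 53.64 m
1–5: 75.34 m
2–3: 127.93 m
2–4: 120.33 m
2–5: 122.79 m
3–4: 64.92 m
3–5: 23.59 m
4–5: 84.49 m
Closest pair: 3–5 at 23.59 m.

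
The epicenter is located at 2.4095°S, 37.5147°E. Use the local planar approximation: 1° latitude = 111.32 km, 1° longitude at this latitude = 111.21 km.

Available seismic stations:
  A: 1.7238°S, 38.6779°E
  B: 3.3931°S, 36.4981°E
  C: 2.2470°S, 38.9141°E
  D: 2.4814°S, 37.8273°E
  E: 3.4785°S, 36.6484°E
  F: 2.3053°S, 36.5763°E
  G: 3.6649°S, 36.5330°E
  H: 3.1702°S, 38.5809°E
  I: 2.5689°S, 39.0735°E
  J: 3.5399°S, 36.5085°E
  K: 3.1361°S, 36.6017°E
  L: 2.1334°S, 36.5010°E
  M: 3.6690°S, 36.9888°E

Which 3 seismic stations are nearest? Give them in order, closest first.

D, F, L

Distances from 2.4095°S, 37.5147°E:
A: √((0.6857·111.32)² + (1.1632·111.21)²) = √(5826.593154 + 16733.872996) = 150.2014 km
B: √((-0.9836·111.32)² + (-1.0166·111.21)²) = √(11989.013120 + 12781.678582) = 157.3871 km
C: √((0.1625·111.32)² + (1.3994·111.21)²) = √(327.230010 + 24219.848413) = 156.6751 km
D: √((-0.0719·111.32)² + (0.3126·111.21)²) = √(64.062543 + 1208.552800) = 35.6737 km
E: √((-1.0690·111.32)² + (-0.8663·111.21)²) = √(14161.257041 + 9281.631249) = 153.1107 km
F: √((0.1042·111.32)² + (-0.9384·111.21)²) = √(134.549421 + 10890.897726) = 105.0021 km
G: √((-1.2554·111.32)² + (-0.9817·111.21)²) = √(19530.377777 + 11919.149401) = 177.3401 km
H: √((-0.7607·111.32)² + (1.0662·111.21)²) = √(7170.892762 + 14059.343373) = 145.7060 km
I: √((-0.1594·111.32)² + (1.5588·111.21)²) = √(314.864015 + 30051.660629) = 174.2599 km
J: √((-1.1304·111.32)² + (-1.0062·111.21)²) = √(15834.731110 + 12521.498548) = 168.3931 km
K: √((-0.7266·111.32)² + (-0.9130·111.21)²) = √(6542.401343 + 10309.301396) = 129.8141 km
L: √((0.2761·111.32)² + (-1.0137·111.21)²) = √(944.668010 + 12708.859383) = 116.8483 km
M: √((-1.2595·111.32)² + (-0.5259·111.21)²) = √(19658.154273 + 3420.534878) = 151.9167 km
Sorted: D (35.6737 km) < F (105.0021 km) < L (116.8483 km) < K (129.8141 km) < H (145.7060 km) < …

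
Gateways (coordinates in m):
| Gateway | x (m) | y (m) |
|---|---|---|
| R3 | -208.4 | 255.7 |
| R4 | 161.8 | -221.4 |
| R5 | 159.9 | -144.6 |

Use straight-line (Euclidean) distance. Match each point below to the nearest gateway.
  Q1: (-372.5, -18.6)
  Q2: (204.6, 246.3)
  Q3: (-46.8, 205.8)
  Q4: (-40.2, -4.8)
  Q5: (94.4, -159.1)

Q1 at (-372.5, -18.6):
  R3: √((164.1)² + (274.3)²) = √(26928.810 + 75240.490) = 319.6 m
  R4: √((534.3)² + (-202.8)²) = √(285476.490 + 41127.840) = 571.5 m
  R5: √((532.4)² + (-126.0)²) = √(283449.760 + 15876.000) = 547.1 m
  → nearest: R3 (319.6 m)
Q2 at (204.6, 246.3):
  R3: √((-413.0)² + (9.4)²) = √(170569.000 + 88.360) = 413.1 m
  R4: √((-42.8)² + (-467.7)²) = √(1831.840 + 218743.290) = 469.7 m
  R5: √((-44.7)² + (-390.9)²) = √(1998.090 + 152802.810) = 393.4 m
  → nearest: R5 (393.4 m)
Q3 at (-46.8, 205.8):
  R3: √((-161.6)² + (49.9)²) = √(26114.560 + 2490.010) = 169.1 m
  R4: √((208.6)² + (-427.2)²) = √(43513.960 + 182499.840) = 475.4 m
  R5: √((206.7)² + (-350.4)²) = √(42724.890 + 122780.160) = 406.8 m
  → nearest: R3 (169.1 m)
Q4 at (-40.2, -4.8):
  R3: √((-168.2)² + (260.5)²) = √(28291.240 + 67860.250) = 310.1 m
  R4: √((202.0)² + (-216.6)²) = √(40804.000 + 46915.560) = 296.2 m
  R5: √((200.1)² + (-139.8)²) = √(40040.010 + 19544.040) = 244.1 m
  → nearest: R5 (244.1 m)
Q5 at (94.4, -159.1):
  R3: √((-302.8)² + (414.8)²) = √(91687.840 + 172059.040) = 513.6 m
  R4: √((67.4)² + (-62.3)²) = √(4542.760 + 3881.290) = 91.8 m
  R5: √((65.5)² + (14.5)²) = √(4290.250 + 210.250) = 67.1 m
  → nearest: R5 (67.1 m)

Q1→R3; Q2→R5; Q3→R3; Q4→R5; Q5→R5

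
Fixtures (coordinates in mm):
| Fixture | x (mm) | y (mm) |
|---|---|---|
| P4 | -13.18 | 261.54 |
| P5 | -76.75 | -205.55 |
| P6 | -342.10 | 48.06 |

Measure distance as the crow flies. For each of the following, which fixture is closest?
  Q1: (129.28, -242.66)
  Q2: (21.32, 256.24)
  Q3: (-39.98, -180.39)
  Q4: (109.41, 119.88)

Q1→P5; Q2→P4; Q3→P5; Q4→P4

Q1 at (129.28, -242.66):
  P4: 523.94 mm
  P5: 209.35 mm
  P6: 553.82 mm
  → nearest: P5 (209.35 mm)
Q2 at (21.32, 256.24):
  P4: 34.90 mm
  P5: 472.09 mm
  P6: 418.82 mm
  → nearest: P4 (34.90 mm)
Q3 at (-39.98, -180.39):
  P4: 442.74 mm
  P5: 44.55 mm
  P6: 378.77 mm
  → nearest: P5 (44.55 mm)
Q4 at (109.41, 119.88):
  P4: 187.34 mm
  P5: 374.91 mm
  P6: 457.19 mm
  → nearest: P4 (187.34 mm)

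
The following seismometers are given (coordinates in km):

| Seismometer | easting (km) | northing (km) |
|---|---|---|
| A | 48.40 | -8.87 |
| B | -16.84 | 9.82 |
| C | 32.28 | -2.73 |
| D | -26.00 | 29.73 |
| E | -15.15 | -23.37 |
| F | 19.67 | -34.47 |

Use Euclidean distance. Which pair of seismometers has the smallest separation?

A and C

Pairwise distances:
A–B: √((-65.24)² + (18.69)²) = √(4256.2576 + 349.3161) = 67.86 km
A–C: √((-16.12)² + (6.14)²) = √(259.8544 + 37.6996) = 17.25 km
A–D: √((-74.40)² + (38.60)²) = √(5535.3600 + 1489.9600) = 83.82 km
A–E: √((-63.55)² + (-14.50)²) = √(4038.6025 + 210.2500) = 65.18 km
A–F: √((-28.73)² + (-25.60)²) = √(825.4129 + 655.3600) = 38.48 km
B–C: √((49.12)² + (-12.55)²) = √(2412.7744 + 157.5025) = 50.70 km
B–D: √((-9.16)² + (19.91)²) = √(83.9056 + 396.4081) = 21.92 km
B–E: √((1.69)² + (-33.19)²) = √(2.8561 + 1101.5761) = 33.23 km
B–F: √((36.51)² + (-44.29)²) = √(1332.9801 + 1961.6041) = 57.40 km
C–D: √((-58.28)² + (32.46)²) = √(3396.5584 + 1053.6516) = 66.71 km
C–E: √((-47.43)² + (-20.64)²) = √(2249.6049 + 426.0096) = 51.73 km
C–F: √((-12.61)² + (-31.74)²) = √(159.0121 + 1007.4276) = 34.15 km
D–E: √((10.85)² + (-53.10)²) = √(117.7225 + 2819.6100) = 54.20 km
D–F: √((45.67)² + (-64.20)²) = √(2085.7489 + 4121.6400) = 78.79 km
E–F: √((34.82)² + (-11.10)²) = √(1212.4324 + 123.2100) = 36.55 km
Closest pair: A–C at 17.25 km.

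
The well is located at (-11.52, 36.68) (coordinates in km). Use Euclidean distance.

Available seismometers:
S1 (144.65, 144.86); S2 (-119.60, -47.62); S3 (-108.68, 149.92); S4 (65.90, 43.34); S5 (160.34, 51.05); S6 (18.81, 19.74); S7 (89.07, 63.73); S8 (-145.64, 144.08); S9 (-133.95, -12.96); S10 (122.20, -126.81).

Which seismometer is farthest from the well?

S10

Distances from (-11.52, 36.68):
S1: √((156.17)² + (108.18)²) = √(24389.0689 + 11702.9124) = 189.98 km
S2: √((-108.08)² + (-84.30)²) = √(11681.2864 + 7106.4900) = 137.07 km
S3: √((-97.16)² + (113.24)²) = √(9440.0656 + 12823.2976) = 149.21 km
S4: √((77.42)² + (6.66)²) = √(5993.8564 + 44.3556) = 77.71 km
S5: √((171.86)² + (14.37)²) = √(29535.8596 + 206.4969) = 172.46 km
S6: √((30.33)² + (-16.94)²) = √(919.9089 + 286.9636) = 34.74 km
S7: √((100.59)² + (27.05)²) = √(10118.3481 + 731.7025) = 104.16 km
S8: √((-134.12)² + (107.40)²) = √(17988.1744 + 11534.7600) = 171.82 km
S9: √((-122.43)² + (-49.64)²) = √(14989.1049 + 2464.1296) = 132.11 km
S10: √((133.72)² + (-163.49)²) = √(17881.0384 + 26728.9801) = 211.21 km
Maximum: S10 at 211.21 km.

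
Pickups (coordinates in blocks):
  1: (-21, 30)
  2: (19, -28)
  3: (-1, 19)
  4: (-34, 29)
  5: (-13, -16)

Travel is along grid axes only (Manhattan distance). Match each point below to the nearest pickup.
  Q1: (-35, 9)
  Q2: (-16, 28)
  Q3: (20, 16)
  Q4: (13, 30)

Q1 at (-35, 9):
  1: |14| + |21| = 14 + 21 = 35 blocks
  2: |54| + |-37| = 54 + 37 = 91 blocks
  3: |34| + |10| = 34 + 10 = 44 blocks
  4: |1| + |20| = 1 + 20 = 21 blocks
  5: |22| + |-25| = 22 + 25 = 47 blocks
  → nearest: 4 (21 blocks)
Q2 at (-16, 28):
  1: |-5| + |2| = 5 + 2 = 7 blocks
  2: |35| + |-56| = 35 + 56 = 91 blocks
  3: |15| + |-9| = 15 + 9 = 24 blocks
  4: |-18| + |1| = 18 + 1 = 19 blocks
  5: |3| + |-44| = 3 + 44 = 47 blocks
  → nearest: 1 (7 blocks)
Q3 at (20, 16):
  1: |-41| + |14| = 41 + 14 = 55 blocks
  2: |-1| + |-44| = 1 + 44 = 45 blocks
  3: |-21| + |3| = 21 + 3 = 24 blocks
  4: |-54| + |13| = 54 + 13 = 67 blocks
  5: |-33| + |-32| = 33 + 32 = 65 blocks
  → nearest: 3 (24 blocks)
Q4 at (13, 30):
  1: |-34| + |0| = 34 + 0 = 34 blocks
  2: |6| + |-58| = 6 + 58 = 64 blocks
  3: |-14| + |-11| = 14 + 11 = 25 blocks
  4: |-47| + |-1| = 47 + 1 = 48 blocks
  5: |-26| + |-46| = 26 + 46 = 72 blocks
  → nearest: 3 (25 blocks)

Q1→4; Q2→1; Q3→3; Q4→3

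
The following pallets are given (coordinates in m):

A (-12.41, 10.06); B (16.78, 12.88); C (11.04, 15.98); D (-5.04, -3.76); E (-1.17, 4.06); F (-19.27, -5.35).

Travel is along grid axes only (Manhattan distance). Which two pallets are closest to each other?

Pairwise distances:
A–B: |29.19| + |2.82| = 29.19 + 2.82 = 32.01 m
A–C: |23.45| + |5.92| = 23.45 + 5.92 = 29.37 m
A–D: |7.37| + |-13.82| = 7.37 + 13.82 = 21.19 m
A–E: |11.24| + |-6.00| = 11.24 + 6.00 = 17.24 m
A–F: |-6.86| + |-15.41| = 6.86 + 15.41 = 22.27 m
B–C: |-5.74| + |3.10| = 5.74 + 3.10 = 8.84 m
B–D: |-21.82| + |-16.64| = 21.82 + 16.64 = 38.46 m
B–E: |-17.95| + |-8.82| = 17.95 + 8.82 = 26.77 m
B–F: |-36.05| + |-18.23| = 36.05 + 18.23 = 54.28 m
C–D: |-16.08| + |-19.74| = 16.08 + 19.74 = 35.82 m
C–E: |-12.21| + |-11.92| = 12.21 + 11.92 = 24.13 m
C–F: |-30.31| + |-21.33| = 30.31 + 21.33 = 51.64 m
D–E: |3.87| + |7.82| = 3.87 + 7.82 = 11.69 m
D–F: |-14.23| + |-1.59| = 14.23 + 1.59 = 15.82 m
E–F: |-18.10| + |-9.41| = 18.10 + 9.41 = 27.51 m
Closest pair: B–C at 8.84 m.

B and C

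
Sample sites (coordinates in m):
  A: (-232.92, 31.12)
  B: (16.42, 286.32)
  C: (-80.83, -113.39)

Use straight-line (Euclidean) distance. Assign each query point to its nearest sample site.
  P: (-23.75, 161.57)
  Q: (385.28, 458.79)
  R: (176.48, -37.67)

P→B; Q→B; R→C

P at (-23.75, 161.57):
  A: 246.51 m
  B: 131.06 m
  C: 280.82 m
  → nearest: B (131.06 m)
Q at (385.28, 458.79):
  A: 751.71 m
  B: 407.19 m
  C: 738.00 m
  → nearest: B (407.19 m)
R at (176.48, -37.67):
  A: 415.14 m
  B: 361.37 m
  C: 268.22 m
  → nearest: C (268.22 m)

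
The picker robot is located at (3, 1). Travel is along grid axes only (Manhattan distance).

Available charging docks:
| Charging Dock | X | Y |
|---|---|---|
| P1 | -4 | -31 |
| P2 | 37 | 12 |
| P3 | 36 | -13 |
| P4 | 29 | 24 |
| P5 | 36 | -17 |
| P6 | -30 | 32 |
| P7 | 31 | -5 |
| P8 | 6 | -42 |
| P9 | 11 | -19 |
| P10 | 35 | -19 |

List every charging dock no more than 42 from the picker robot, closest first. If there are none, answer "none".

P9, P7, P1

Distances from (3, 1):
P1: |-7| + |-32| = 7 + 32 = 39
P2: |34| + |11| = 34 + 11 = 45
P3: |33| + |-14| = 33 + 14 = 47
P4: |26| + |23| = 26 + 23 = 49
P5: |33| + |-18| = 33 + 18 = 51
P6: |-33| + |31| = 33 + 31 = 64
P7: |28| + |-6| = 28 + 6 = 34
P8: |3| + |-43| = 3 + 43 = 46
P9: |8| + |-20| = 8 + 20 = 28
P10: |32| + |-20| = 32 + 20 = 52
Threshold 42: P9 (28), P7 (34), P1 (39) are within range.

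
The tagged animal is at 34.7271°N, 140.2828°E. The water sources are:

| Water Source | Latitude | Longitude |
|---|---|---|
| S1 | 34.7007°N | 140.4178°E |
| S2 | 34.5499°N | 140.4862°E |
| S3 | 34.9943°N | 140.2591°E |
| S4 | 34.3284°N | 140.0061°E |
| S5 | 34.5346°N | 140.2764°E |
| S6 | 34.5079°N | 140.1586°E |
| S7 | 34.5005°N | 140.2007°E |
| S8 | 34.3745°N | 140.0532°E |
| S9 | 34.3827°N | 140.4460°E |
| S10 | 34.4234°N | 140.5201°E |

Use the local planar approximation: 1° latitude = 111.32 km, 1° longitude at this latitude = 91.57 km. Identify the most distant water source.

Distances from 34.7271°N, 140.2828°E:
S1: √((-0.0264·111.32)² + (0.1350·91.57)²) = √(8.636828 + 152.817808) = 12.7065 km
S2: √((-0.1772·111.32)² + (0.2034·91.57)²) = √(389.111289 + 346.903216) = 27.1296 km
S3: √((0.2672·111.32)² + (-0.0237·91.57)²) = √(884.747416 + 4.709807) = 29.8238 km
S4: √((-0.3987·111.32)² + (-0.2767·91.57)²) = √(1969.875899 + 641.984802) = 51.1064 km
S5: √((-0.1925·111.32)² + (-0.0064·91.57)²) = √(459.206327 + 0.343452) = 21.4371 km
S6: √((-0.2192·111.32)² + (-0.1242·91.57)²) = √(595.425589 + 129.344993) = 26.9216 km
S7: √((-0.2266·111.32)² + (-0.0821·91.57)²) = √(636.306275 + 56.518775) = 26.3216 km
S8: √((-0.3526·111.32)² + (-0.2296·91.57)²) = √(1540.674914 + 442.028423) = 44.5276 km
S9: √((-0.3444·111.32)² + (0.1632·91.57)²) = √(1469.848863 + 223.329831) = 41.1483 km
S10: √((-0.3037·111.32)² + (0.2373·91.57)²) = √(1142.973021 + 472.173821) = 40.1889 km
Maximum: S4 at 51.1064 km.

S4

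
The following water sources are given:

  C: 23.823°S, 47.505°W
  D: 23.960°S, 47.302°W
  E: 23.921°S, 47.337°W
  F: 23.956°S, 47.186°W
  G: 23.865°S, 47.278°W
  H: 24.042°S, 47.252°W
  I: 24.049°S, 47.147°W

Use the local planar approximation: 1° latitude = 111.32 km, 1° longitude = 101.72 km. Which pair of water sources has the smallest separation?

D and E

Pairwise distances:
C–D: √((-0.137·111.32)² + (0.203·101.72)²) = √(232.58812 + 426.38781) = 25.671 km
C–E: √((-0.098·111.32)² + (0.168·101.72)²) = √(119.01414 + 292.03255) = 20.274 km
C–F: √((-0.133·111.32)² + (0.319·101.72)²) = √(219.20461 + 1052.91683) = 35.667 km
C–G: √((-0.042·111.32)² + (0.227·101.72)²) = √(21.85974 + 533.16842) = 23.559 km
C–H: √((-0.219·111.32)² + (0.253·101.72)²) = √(594.33954 + 662.29846) = 35.449 km
C–I: √((-0.226·111.32)² + (0.358·101.72)²) = √(632.94107 + 1326.10758) = 44.261 km
D–E: √((0.039·111.32)² + (-0.035·101.72)²) = √(18.84845 + 12.67502) = 5.615 km
D–F: √((0.004·111.32)² + (0.116·101.72)²) = √(0.19827 + 139.22867) = 11.808 km
D–G: √((0.095·111.32)² + (0.024·101.72)²) = √(111.83909 + 5.95985) = 10.854 km
D–H: √((-0.082·111.32)² + (0.050·101.72)²) = √(83.32477 + 25.86740) = 10.450 km
D–I: √((-0.089·111.32)² + (0.155·101.72)²) = √(98.15816 + 248.58568) = 18.621 km
E–F: √((-0.035·111.32)² + (0.151·101.72)²) = √(15.18037 + 235.92100) = 15.846 km
E–G: √((0.056·111.32)² + (0.059·101.72)²) = √(38.86176 + 36.01776) = 8.653 km
E–H: √((-0.121·111.32)² + (0.085·101.72)²) = √(181.43336 + 74.75677) = 16.006 km
E–I: √((-0.128·111.32)² + (0.190·101.72)²) = √(203.03286 + 373.52520) = 24.012 km
F–G: √((0.091·111.32)² + (-0.092·101.72)²) = √(102.61933 + 87.57666) = 13.791 km
F–H: √((-0.086·111.32)² + (-0.066·101.72)²) = √(91.65229 + 45.07135) = 11.693 km
F–I: √((-0.093·111.32)² + (0.039·101.72)²) = √(107.17964 + 15.73772) = 11.087 km
G–H: √((-0.177·111.32)² + (0.026·101.72)²) = √(388.23343 + 6.99454) = 19.880 km
G–I: √((-0.184·111.32)² + (0.131·101.72)²) = √(419.54837 + 177.56415) = 24.436 km
H–I: √((-0.007·111.32)² + (0.105·101.72)²) = √(0.60721 + 114.07522) = 10.709 km
Closest pair: D–E at 5.615 km.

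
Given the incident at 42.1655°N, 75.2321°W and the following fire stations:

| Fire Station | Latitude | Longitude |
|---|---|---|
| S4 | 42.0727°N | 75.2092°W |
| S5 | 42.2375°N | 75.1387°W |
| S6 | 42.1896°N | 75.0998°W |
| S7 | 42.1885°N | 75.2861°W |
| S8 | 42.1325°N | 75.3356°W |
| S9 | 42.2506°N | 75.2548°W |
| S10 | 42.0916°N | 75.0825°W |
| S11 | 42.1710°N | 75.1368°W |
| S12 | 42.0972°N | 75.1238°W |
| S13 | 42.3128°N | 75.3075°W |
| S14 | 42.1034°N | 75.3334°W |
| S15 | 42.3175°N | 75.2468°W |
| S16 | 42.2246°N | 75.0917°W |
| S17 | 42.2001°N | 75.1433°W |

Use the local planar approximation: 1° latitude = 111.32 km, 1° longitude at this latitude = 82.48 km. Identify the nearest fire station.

Distances from 42.1655°N, 75.2321°W:
S4: 10.5017 km
S5: 11.1170 km
S6: 11.2371 km
S7: 5.1374 km
S8: 9.2935 km
S9: 9.6566 km
S10: 14.8299 km
S11: 7.8842 km
S12: 11.7303 km
S13: 17.5372 km
S14: 10.8443 km
S15: 16.9640 km
S16: 13.3186 km
S17: 8.2752 km
Minimum: S7 at 5.1374 km.

S7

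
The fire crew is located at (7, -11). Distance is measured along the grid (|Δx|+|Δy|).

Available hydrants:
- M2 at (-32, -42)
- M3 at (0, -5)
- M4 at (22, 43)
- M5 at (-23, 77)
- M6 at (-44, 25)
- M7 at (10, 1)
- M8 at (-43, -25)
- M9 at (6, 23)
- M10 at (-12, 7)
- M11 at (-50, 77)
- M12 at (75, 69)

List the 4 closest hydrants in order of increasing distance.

Distances from (7, -11):
M2: 70
M3: 13
M4: 69
M5: 118
M6: 87
M7: 15
M8: 64
M9: 35
M10: 37
M11: 145
M12: 148
Sorted: M3 (13) < M7 (15) < M9 (35) < M10 (37) < M8 (64) < M4 (69) < …

M3, M7, M9, M10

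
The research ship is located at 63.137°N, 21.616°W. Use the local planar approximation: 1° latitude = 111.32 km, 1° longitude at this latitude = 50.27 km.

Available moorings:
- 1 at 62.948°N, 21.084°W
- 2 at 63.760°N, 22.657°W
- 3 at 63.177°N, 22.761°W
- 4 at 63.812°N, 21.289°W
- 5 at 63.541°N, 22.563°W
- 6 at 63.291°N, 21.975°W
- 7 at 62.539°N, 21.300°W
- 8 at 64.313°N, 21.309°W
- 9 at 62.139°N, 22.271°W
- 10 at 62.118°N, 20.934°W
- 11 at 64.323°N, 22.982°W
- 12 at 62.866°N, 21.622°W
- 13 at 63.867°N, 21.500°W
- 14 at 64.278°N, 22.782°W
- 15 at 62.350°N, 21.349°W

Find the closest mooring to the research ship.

Distances from 63.137°N, 21.616°W:
1: √((-0.189·111.32)² + (0.532·50.27)²) = √(442.65972 + 715.22228) = 34.028 km
2: √((0.623·111.32)² + (-1.041·50.27)²) = √(4809.74984 + 2738.54089) = 86.881 km
3: √((0.040·111.32)² + (-1.145·50.27)²) = √(19.82743 + 3313.05575) = 57.731 km
4: √((0.675·111.32)² + (0.327·50.27)²) = √(5646.16988 + 270.21738) = 76.918 km
5: √((0.404·111.32)² + (-0.947·50.27)²) = √(2022.59591 + 2266.30172) = 65.490 km
6: √((0.154·111.32)² + (-0.359·50.27)²) = √(293.89205 + 325.69168) = 24.891 km
7: √((-0.598·111.32)² + (0.316·50.27)²) = √(4431.47969 + 252.34339) = 68.438 km
8: √((1.176·111.32)² + (0.307·50.27)²) = √(17138.03553 + 238.17409) = 131.819 km
9: √((-0.998·111.32)² + (-0.655·50.27)²) = √(12342.62340 + 1084.17745) = 115.874 km
10: √((-1.019·111.32)² + (0.682·50.27)²) = √(12867.51737 + 1175.40226) = 118.503 km
11: √((1.186·111.32)² + (-1.366·50.27)²) = √(17430.73793 + 4715.40684) = 148.816 km
12: √((-0.271·111.32)² + (-0.006·50.27)²) = √(910.09133 + 0.09097) = 30.169 km
13: √((0.730·111.32)² + (0.116·50.27)²) = √(6603.77268 + 34.00429) = 81.473 km
14: √((1.141·111.32)² + (-1.166·50.27)²) = √(16133.09474 + 3435.69712) = 139.888 km
15: √((-0.787·111.32)² + (0.267·50.27)²) = √(7675.30885 + 180.15250) = 88.631 km
Minimum: 6 at 24.891 km.

6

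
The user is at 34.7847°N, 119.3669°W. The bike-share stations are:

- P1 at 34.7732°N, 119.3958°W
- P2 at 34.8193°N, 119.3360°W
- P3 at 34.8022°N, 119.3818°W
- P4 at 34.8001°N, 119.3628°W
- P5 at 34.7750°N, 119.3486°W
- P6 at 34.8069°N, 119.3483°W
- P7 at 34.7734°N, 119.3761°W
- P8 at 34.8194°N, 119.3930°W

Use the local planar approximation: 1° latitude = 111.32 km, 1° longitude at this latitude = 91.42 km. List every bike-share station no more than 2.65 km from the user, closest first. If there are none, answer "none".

Distances from 34.7847°N, 119.3669°W:
P1: √((-0.0115·111.32)² + (-0.0289·91.42)²) = √(1.638861 + 6.980365) = 2.9359 km
P2: √((0.0346·111.32)² + (0.0309·91.42)²) = √(14.835377 + 7.979936) = 4.7765 km
P3: √((0.0175·111.32)² + (-0.0149·91.42)²) = √(3.795094 + 1.855474) = 2.3771 km
P4: √((0.0154·111.32)² + (0.0041·91.42)²) = √(2.938920 + 0.140492) = 1.7548 km
P5: √((-0.0097·111.32)² + (0.0183·91.42)²) = √(1.165977 + 2.798882) = 1.9912 km
P6: √((0.0222·111.32)² + (0.0186·91.42)²) = √(6.107343 + 2.891401) = 2.9998 km
P7: √((-0.0113·111.32)² + (-0.0092·91.42)²) = √(1.582353 + 0.707389) = 1.5132 km
P8: √((0.0347·111.32)² + (-0.0261·91.42)²) = √(14.921255 + 5.693292) = 4.5403 km
Threshold 2.65 km: P7 (1.5132 km), P4 (1.7548 km), P5 (1.9912 km), P3 (2.3771 km) are within range.

P7, P4, P5, P3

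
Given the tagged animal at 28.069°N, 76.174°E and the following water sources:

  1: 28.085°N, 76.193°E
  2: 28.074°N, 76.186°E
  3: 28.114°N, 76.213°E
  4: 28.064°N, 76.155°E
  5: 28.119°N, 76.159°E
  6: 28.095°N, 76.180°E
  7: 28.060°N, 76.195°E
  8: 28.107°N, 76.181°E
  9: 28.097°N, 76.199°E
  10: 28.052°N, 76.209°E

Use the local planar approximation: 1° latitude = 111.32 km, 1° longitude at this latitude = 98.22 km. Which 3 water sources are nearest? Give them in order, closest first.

Distances from 28.069°N, 76.174°E:
1: 2.580 km
2: 1.303 km
3: 6.306 km
4: 1.947 km
5: 5.758 km
6: 2.954 km
7: 2.293 km
8: 4.286 km
9: 3.968 km
10: 3.924 km
Sorted: 2 (1.303 km) < 4 (1.947 km) < 7 (2.293 km) < 1 (2.580 km) < 6 (2.954 km) < …

2, 4, 7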